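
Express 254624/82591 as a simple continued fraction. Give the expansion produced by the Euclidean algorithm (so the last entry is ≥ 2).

254624 = 3*82591 + 6851
82591 = 12*6851 + 379
6851 = 18*379 + 29
379 = 13*29 + 2
29 = 14*2 + 1
2 = 2*1 + 0  (stop)
So 254624/82591 = [3; 12, 18, 13, 14, 2].

[3; 12, 18, 13, 14, 2]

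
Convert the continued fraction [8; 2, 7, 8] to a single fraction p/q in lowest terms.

1033/122

Using pₖ = aₖpₖ₋₁ + pₖ₋₂ and qₖ = aₖqₖ₋₁ + qₖ₋₂:
  k=0: a=8, p=8, q=1
  k=1: a=2, p=17, q=2
  k=2: a=7, p=127, q=15
  k=3: a=8, p=1033, q=122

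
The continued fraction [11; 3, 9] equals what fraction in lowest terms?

317/28

Fold from the inside: start with 9/1.
  3 + 1/9 = 28/9
  11 + 9/28 = 317/28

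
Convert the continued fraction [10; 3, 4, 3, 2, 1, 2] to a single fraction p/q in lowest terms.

3866/375

Using pₖ = aₖpₖ₋₁ + pₖ₋₂ and qₖ = aₖqₖ₋₁ + qₖ₋₂:
  k=0: a=10, p=10, q=1
  k=1: a=3, p=31, q=3
  k=2: a=4, p=134, q=13
  k=3: a=3, p=433, q=42
  k=4: a=2, p=1000, q=97
  k=5: a=1, p=1433, q=139
  k=6: a=2, p=3866, q=375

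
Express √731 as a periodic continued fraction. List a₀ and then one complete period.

a₀ = ⌊√731⌋ = 27.
With m₀=0, d₀=1 and mₖ₊₁ = dₖaₖ − mₖ, dₖ₊₁ = (n − mₖ₊₁²)/dₖ, aₖ₊₁ = ⌊(a₀+mₖ₊₁)/dₖ₊₁⌋:
  k=1: m=27, d=2, a=27
  k=2: m=27, d=1, a=54
d=1 and a=2a₀=54 at k=2, so the next step gives (m, d) = (27, 2) again — its k=1 value — and the period has length 2.

[27; 27, 54]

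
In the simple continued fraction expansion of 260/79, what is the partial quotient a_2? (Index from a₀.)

2

260 = 3·79 + 23   →  a_0 = 3
79 = 3·23 + 10   →  a_1 = 3
23 = 2·10 + 3   →  a_2 = 2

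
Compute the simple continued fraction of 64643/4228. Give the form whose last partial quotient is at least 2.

64643 = 15*4228 + 1223
4228 = 3*1223 + 559
1223 = 2*559 + 105
559 = 5*105 + 34
105 = 3*34 + 3
34 = 11*3 + 1
3 = 3*1 + 0  (stop)
So 64643/4228 = [15; 3, 2, 5, 3, 11, 3].

[15; 3, 2, 5, 3, 11, 3]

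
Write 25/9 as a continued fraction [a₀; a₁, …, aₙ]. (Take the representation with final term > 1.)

25 = 2·9 + 7
9 = 1·7 + 2
7 = 3·2 + 1
2 = 2·1 + 0  (stop)
So 25/9 = [2; 1, 3, 2].

[2; 1, 3, 2]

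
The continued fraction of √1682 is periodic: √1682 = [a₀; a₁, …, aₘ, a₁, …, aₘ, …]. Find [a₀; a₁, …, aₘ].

[41; 82]

a₀ = ⌊√1682⌋ = 41.
With m₀=0, d₀=1 and mₖ₊₁ = dₖaₖ − mₖ, dₖ₊₁ = (n − mₖ₊₁²)/dₖ, aₖ₊₁ = ⌊(a₀+mₖ₊₁)/dₖ₊₁⌋:
  k=1: m=41, d=1, a=82
d=1 and a=2a₀=82 at k=1, so the next step gives (m, d) = (41, 1) again — its k=1 value — and the period has length 1.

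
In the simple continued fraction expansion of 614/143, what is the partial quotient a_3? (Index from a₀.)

2

614 = 4·143 + 42   →  a_0 = 4
143 = 3·42 + 17   →  a_1 = 3
42 = 2·17 + 8   →  a_2 = 2
17 = 2·8 + 1   →  a_3 = 2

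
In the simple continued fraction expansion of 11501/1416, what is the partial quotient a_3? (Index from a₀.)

11501 = 8·1416 + 173   →  a_0 = 8
1416 = 8·173 + 32   →  a_1 = 8
173 = 5·32 + 13   →  a_2 = 5
32 = 2·13 + 6   →  a_3 = 2

2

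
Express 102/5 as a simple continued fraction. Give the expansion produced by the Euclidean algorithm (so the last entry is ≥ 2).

[20; 2, 2]

102 = 20·5 + 2
5 = 2·2 + 1
2 = 2·1 + 0  (stop)
So 102/5 = [20; 2, 2].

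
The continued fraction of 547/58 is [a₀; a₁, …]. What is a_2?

3

547 = 9·58 + 25   →  a_0 = 9
58 = 2·25 + 8   →  a_1 = 2
25 = 3·8 + 1   →  a_2 = 3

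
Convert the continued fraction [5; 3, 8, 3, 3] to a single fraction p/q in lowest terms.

Fold from the inside: start with 3/1.
  3 + 1/3 = 10/3
  8 + 3/10 = 83/10
  3 + 10/83 = 259/83
  5 + 83/259 = 1378/259

1378/259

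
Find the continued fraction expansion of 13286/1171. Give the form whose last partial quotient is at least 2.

13286 = 11×1171 + 405
1171 = 2×405 + 361
405 = 1×361 + 44
361 = 8×44 + 9
44 = 4×9 + 8
9 = 1×8 + 1
8 = 8×1 + 0  (stop)
So 13286/1171 = [11; 2, 1, 8, 4, 1, 8].

[11; 2, 1, 8, 4, 1, 8]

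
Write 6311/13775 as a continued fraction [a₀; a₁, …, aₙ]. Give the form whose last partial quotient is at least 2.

6311 = 0×13775 + 6311
13775 = 2×6311 + 1153
6311 = 5×1153 + 546
1153 = 2×546 + 61
546 = 8×61 + 58
61 = 1×58 + 3
58 = 19×3 + 1
3 = 3×1 + 0  (stop)
So 6311/13775 = [0; 2, 5, 2, 8, 1, 19, 3].

[0; 2, 5, 2, 8, 1, 19, 3]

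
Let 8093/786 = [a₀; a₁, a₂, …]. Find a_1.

3

8093 = 10·786 + 233   →  a_0 = 10
786 = 3·233 + 87   →  a_1 = 3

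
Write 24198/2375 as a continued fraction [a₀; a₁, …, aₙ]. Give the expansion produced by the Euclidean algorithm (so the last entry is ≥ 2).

[10; 5, 3, 3, 7, 6]

24198 = 10×2375 + 448
2375 = 5×448 + 135
448 = 3×135 + 43
135 = 3×43 + 6
43 = 7×6 + 1
6 = 6×1 + 0  (stop)
So 24198/2375 = [10; 5, 3, 3, 7, 6].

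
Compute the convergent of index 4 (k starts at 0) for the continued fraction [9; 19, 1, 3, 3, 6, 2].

Using pₖ = aₖpₖ₋₁ + pₖ₋₂, qₖ = aₖqₖ₋₁ + qₖ₋₂ (with p₋₁=1, p₋₂=0, q₋₁=0, q₋₂=1):
  k=0: a=9, p=9, q=1
  k=1: a=19, p=172, q=19
  k=2: a=1, p=181, q=20
  k=3: a=3, p=715, q=79
  k=4: a=3, p=2326, q=257

2326/257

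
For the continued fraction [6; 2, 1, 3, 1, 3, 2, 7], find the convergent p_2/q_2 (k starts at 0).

Using pₖ = aₖpₖ₋₁ + pₖ₋₂, qₖ = aₖqₖ₋₁ + qₖ₋₂ (with p₋₁=1, p₋₂=0, q₋₁=0, q₋₂=1):
  k=0: a=6, p=6, q=1
  k=1: a=2, p=13, q=2
  k=2: a=1, p=19, q=3

19/3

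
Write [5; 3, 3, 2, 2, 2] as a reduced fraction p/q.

716/135

Using pₖ = aₖpₖ₋₁ + pₖ₋₂ and qₖ = aₖqₖ₋₁ + qₖ₋₂:
  k=0: a=5, p=5, q=1
  k=1: a=3, p=16, q=3
  k=2: a=3, p=53, q=10
  k=3: a=2, p=122, q=23
  k=4: a=2, p=297, q=56
  k=5: a=2, p=716, q=135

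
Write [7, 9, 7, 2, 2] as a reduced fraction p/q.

Using pₖ = aₖpₖ₋₁ + pₖ₋₂ and qₖ = aₖqₖ₋₁ + qₖ₋₂:
  k=0: a=7, p=7, q=1
  k=1: a=9, p=64, q=9
  k=2: a=7, p=455, q=64
  k=3: a=2, p=974, q=137
  k=4: a=2, p=2403, q=338

2403/338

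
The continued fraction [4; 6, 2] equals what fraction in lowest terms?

Using pₖ = aₖpₖ₋₁ + pₖ₋₂ and qₖ = aₖqₖ₋₁ + qₖ₋₂:
  k=0: a=4, p=4, q=1
  k=1: a=6, p=25, q=6
  k=2: a=2, p=54, q=13

54/13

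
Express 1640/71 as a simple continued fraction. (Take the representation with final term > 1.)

[23; 10, 7]

1640 = 23*71 + 7
71 = 10*7 + 1
7 = 7*1 + 0  (stop)
So 1640/71 = [23; 10, 7].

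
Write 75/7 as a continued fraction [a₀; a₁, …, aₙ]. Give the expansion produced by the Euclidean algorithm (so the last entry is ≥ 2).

75 = 10*7 + 5
7 = 1*5 + 2
5 = 2*2 + 1
2 = 2*1 + 0  (stop)
So 75/7 = [10; 1, 2, 2].

[10; 1, 2, 2]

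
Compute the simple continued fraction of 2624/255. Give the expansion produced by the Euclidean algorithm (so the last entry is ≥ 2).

2624 = 10×255 + 74
255 = 3×74 + 33
74 = 2×33 + 8
33 = 4×8 + 1
8 = 8×1 + 0  (stop)
So 2624/255 = [10; 3, 2, 4, 8].

[10; 3, 2, 4, 8]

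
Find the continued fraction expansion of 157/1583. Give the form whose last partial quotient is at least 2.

157 = 0×1583 + 157
1583 = 10×157 + 13
157 = 12×13 + 1
13 = 13×1 + 0  (stop)
So 157/1583 = [0; 10, 12, 13].

[0; 10, 12, 13]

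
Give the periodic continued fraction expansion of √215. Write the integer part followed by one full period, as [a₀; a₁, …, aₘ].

a₀ = ⌊√215⌋ = 14.

[14; 1, 1, 1, 28]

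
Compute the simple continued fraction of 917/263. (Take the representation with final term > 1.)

[3; 2, 18, 3, 2]

917 = 3×263 + 128
263 = 2×128 + 7
128 = 18×7 + 2
7 = 3×2 + 1
2 = 2×1 + 0  (stop)
So 917/263 = [3; 2, 18, 3, 2].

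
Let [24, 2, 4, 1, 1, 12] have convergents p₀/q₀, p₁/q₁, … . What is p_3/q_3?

269/11

Using pₖ = aₖpₖ₋₁ + pₖ₋₂, qₖ = aₖqₖ₋₁ + qₖ₋₂ (with p₋₁=1, p₋₂=0, q₋₁=0, q₋₂=1):
  k=0: a=24, p=24, q=1
  k=1: a=2, p=49, q=2
  k=2: a=4, p=220, q=9
  k=3: a=1, p=269, q=11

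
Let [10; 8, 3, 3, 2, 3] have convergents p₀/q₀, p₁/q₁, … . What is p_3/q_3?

Using pₖ = aₖpₖ₋₁ + pₖ₋₂, qₖ = aₖqₖ₋₁ + qₖ₋₂ (with p₋₁=1, p₋₂=0, q₋₁=0, q₋₂=1):
  k=0: a=10, p=10, q=1
  k=1: a=8, p=81, q=8
  k=2: a=3, p=253, q=25
  k=3: a=3, p=840, q=83

840/83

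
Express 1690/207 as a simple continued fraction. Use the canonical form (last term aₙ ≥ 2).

1690 = 8·207 + 34
207 = 6·34 + 3
34 = 11·3 + 1
3 = 3·1 + 0  (stop)
So 1690/207 = [8; 6, 11, 3].

[8; 6, 11, 3]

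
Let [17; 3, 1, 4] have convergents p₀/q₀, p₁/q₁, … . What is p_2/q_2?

69/4

Using pₖ = aₖpₖ₋₁ + pₖ₋₂, qₖ = aₖqₖ₋₁ + qₖ₋₂ (with p₋₁=1, p₋₂=0, q₋₁=0, q₋₂=1):
  k=0: a=17, p=17, q=1
  k=1: a=3, p=52, q=3
  k=2: a=1, p=69, q=4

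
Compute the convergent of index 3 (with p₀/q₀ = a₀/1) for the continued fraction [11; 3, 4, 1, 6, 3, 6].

Using pₖ = aₖpₖ₋₁ + pₖ₋₂, qₖ = aₖqₖ₋₁ + qₖ₋₂ (with p₋₁=1, p₋₂=0, q₋₁=0, q₋₂=1):
  k=0: a=11, p=11, q=1
  k=1: a=3, p=34, q=3
  k=2: a=4, p=147, q=13
  k=3: a=1, p=181, q=16

181/16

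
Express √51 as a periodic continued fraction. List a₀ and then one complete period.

a₀ = ⌊√51⌋ = 7.
With m₀=0, d₀=1 and mₖ₊₁ = dₖaₖ − mₖ, dₖ₊₁ = (n − mₖ₊₁²)/dₖ, aₖ₊₁ = ⌊(a₀+mₖ₊₁)/dₖ₊₁⌋:
  k=1: m=7, d=2, a=7
  k=2: m=7, d=1, a=14
d=1 and a=2a₀=14 at k=2, so the next step gives (m, d) = (7, 2) again — its k=1 value — and the period has length 2.

[7; 7, 14]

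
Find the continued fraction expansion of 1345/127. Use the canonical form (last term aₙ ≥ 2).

1345 = 10×127 + 75
127 = 1×75 + 52
75 = 1×52 + 23
52 = 2×23 + 6
23 = 3×6 + 5
6 = 1×5 + 1
5 = 5×1 + 0  (stop)
So 1345/127 = [10; 1, 1, 2, 3, 1, 5].

[10; 1, 1, 2, 3, 1, 5]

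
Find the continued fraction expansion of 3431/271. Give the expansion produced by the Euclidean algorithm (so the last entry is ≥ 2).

3431 = 12·271 + 179
271 = 1·179 + 92
179 = 1·92 + 87
92 = 1·87 + 5
87 = 17·5 + 2
5 = 2·2 + 1
2 = 2·1 + 0  (stop)
So 3431/271 = [12; 1, 1, 1, 17, 2, 2].

[12; 1, 1, 1, 17, 2, 2]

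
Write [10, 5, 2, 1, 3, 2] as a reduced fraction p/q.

1365/134

Using pₖ = aₖpₖ₋₁ + pₖ₋₂ and qₖ = aₖqₖ₋₁ + qₖ₋₂:
  k=0: a=10, p=10, q=1
  k=1: a=5, p=51, q=5
  k=2: a=2, p=112, q=11
  k=3: a=1, p=163, q=16
  k=4: a=3, p=601, q=59
  k=5: a=2, p=1365, q=134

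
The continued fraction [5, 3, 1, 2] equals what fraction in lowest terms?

58/11

Using pₖ = aₖpₖ₋₁ + pₖ₋₂ and qₖ = aₖqₖ₋₁ + qₖ₋₂:
  k=0: a=5, p=5, q=1
  k=1: a=3, p=16, q=3
  k=2: a=1, p=21, q=4
  k=3: a=2, p=58, q=11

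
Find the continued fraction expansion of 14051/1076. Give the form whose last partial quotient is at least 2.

[13; 17, 12, 1, 1, 2]

14051 = 13·1076 + 63
1076 = 17·63 + 5
63 = 12·5 + 3
5 = 1·3 + 2
3 = 1·2 + 1
2 = 2·1 + 0  (stop)
So 14051/1076 = [13; 17, 12, 1, 1, 2].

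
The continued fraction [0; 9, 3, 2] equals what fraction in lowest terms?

Fold from the inside: start with 2/1.
  3 + 1/2 = 7/2
  9 + 2/7 = 65/7
  0 + 7/65 = 7/65

7/65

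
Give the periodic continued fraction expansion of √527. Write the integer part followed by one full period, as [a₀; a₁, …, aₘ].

[22; 1, 21, 1, 44]

a₀ = ⌊√527⌋ = 22.
With m₀=0, d₀=1 and mₖ₊₁ = dₖaₖ − mₖ, dₖ₊₁ = (n − mₖ₊₁²)/dₖ, aₖ₊₁ = ⌊(a₀+mₖ₊₁)/dₖ₊₁⌋:
  k=1: m=22, d=43, a=1
  k=2: m=21, d=2, a=21
  k=3: m=21, d=43, a=1
  k=4: m=22, d=1, a=44
d=1 and a=2a₀=44 at k=4, so the next step gives (m, d) = (22, 43) again — its k=1 value — and the period has length 4.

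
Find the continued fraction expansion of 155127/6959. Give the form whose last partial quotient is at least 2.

155127 = 22×6959 + 2029
6959 = 3×2029 + 872
2029 = 2×872 + 285
872 = 3×285 + 17
285 = 16×17 + 13
17 = 1×13 + 4
13 = 3×4 + 1
4 = 4×1 + 0  (stop)
So 155127/6959 = [22; 3, 2, 3, 16, 1, 3, 4].

[22; 3, 2, 3, 16, 1, 3, 4]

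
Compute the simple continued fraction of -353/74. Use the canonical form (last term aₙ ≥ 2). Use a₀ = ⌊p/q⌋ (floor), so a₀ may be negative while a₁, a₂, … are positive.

[-5; 4, 2, 1, 5]

-353 = -5·74 + 17
74 = 4·17 + 6
17 = 2·6 + 5
6 = 1·5 + 1
5 = 5·1 + 0  (stop)
So -353/74 = [-5; 4, 2, 1, 5].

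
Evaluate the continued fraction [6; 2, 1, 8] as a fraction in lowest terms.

Fold from the inside: start with 8/1.
  1 + 1/8 = 9/8
  2 + 8/9 = 26/9
  6 + 9/26 = 165/26

165/26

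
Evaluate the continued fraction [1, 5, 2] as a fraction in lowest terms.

13/11

Fold from the inside: start with 2/1.
  5 + 1/2 = 11/2
  1 + 2/11 = 13/11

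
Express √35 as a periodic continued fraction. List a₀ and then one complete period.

a₀ = ⌊√35⌋ = 5.
With m₀=0, d₀=1 and mₖ₊₁ = dₖaₖ − mₖ, dₖ₊₁ = (n − mₖ₊₁²)/dₖ, aₖ₊₁ = ⌊(a₀+mₖ₊₁)/dₖ₊₁⌋:
  k=1: m=5, d=10, a=1
  k=2: m=5, d=1, a=10
d=1 and a=2a₀=10 at k=2, so the next step gives (m, d) = (5, 10) again — its k=1 value — and the period has length 2.

[5; 1, 10]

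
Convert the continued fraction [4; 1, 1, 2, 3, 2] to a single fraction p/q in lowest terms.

179/39

Fold from the inside: start with 2/1.
  3 + 1/2 = 7/2
  2 + 2/7 = 16/7
  1 + 7/16 = 23/16
  1 + 16/23 = 39/23
  4 + 23/39 = 179/39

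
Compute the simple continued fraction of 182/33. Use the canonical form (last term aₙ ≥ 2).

[5; 1, 1, 16]

182 = 5*33 + 17
33 = 1*17 + 16
17 = 1*16 + 1
16 = 16*1 + 0  (stop)
So 182/33 = [5; 1, 1, 16].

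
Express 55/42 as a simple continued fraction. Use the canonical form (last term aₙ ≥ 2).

[1; 3, 4, 3]

55 = 1×42 + 13
42 = 3×13 + 3
13 = 4×3 + 1
3 = 3×1 + 0  (stop)
So 55/42 = [1; 3, 4, 3].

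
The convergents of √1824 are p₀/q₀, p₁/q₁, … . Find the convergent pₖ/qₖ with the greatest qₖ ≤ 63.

1025/24

√1824 = [42; 1, 2, 2, 2, 1, 84, …] (period length 6).
Convergents:
  p_0/q_0 = 42/1
  p_1/q_1 = 43/1
  p_2/q_2 = 128/3
  p_3/q_3 = 299/7
  p_4/q_4 = 726/17
  p_5/q_5 = 1025/24
  p_6/q_6 = 86826/2033
q_5 = 24 ≤ 63 < 2033 = q_6, so the answer is 1025/24.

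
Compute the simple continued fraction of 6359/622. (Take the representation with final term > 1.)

[10; 4, 2, 9, 2, 3]

6359 = 10*622 + 139
622 = 4*139 + 66
139 = 2*66 + 7
66 = 9*7 + 3
7 = 2*3 + 1
3 = 3*1 + 0  (stop)
So 6359/622 = [10; 4, 2, 9, 2, 3].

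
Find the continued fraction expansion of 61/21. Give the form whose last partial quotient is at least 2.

[2; 1, 9, 2]

61 = 2·21 + 19
21 = 1·19 + 2
19 = 9·2 + 1
2 = 2·1 + 0  (stop)
So 61/21 = [2; 1, 9, 2].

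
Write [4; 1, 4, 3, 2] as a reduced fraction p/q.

Using pₖ = aₖpₖ₋₁ + pₖ₋₂ and qₖ = aₖqₖ₋₁ + qₖ₋₂:
  k=0: a=4, p=4, q=1
  k=1: a=1, p=5, q=1
  k=2: a=4, p=24, q=5
  k=3: a=3, p=77, q=16
  k=4: a=2, p=178, q=37

178/37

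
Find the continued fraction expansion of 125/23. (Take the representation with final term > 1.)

125 = 5·23 + 10
23 = 2·10 + 3
10 = 3·3 + 1
3 = 3·1 + 0  (stop)
So 125/23 = [5; 2, 3, 3].

[5; 2, 3, 3]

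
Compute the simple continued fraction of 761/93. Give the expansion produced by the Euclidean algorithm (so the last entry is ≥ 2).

[8; 5, 2, 8]

761 = 8*93 + 17
93 = 5*17 + 8
17 = 2*8 + 1
8 = 8*1 + 0  (stop)
So 761/93 = [8; 5, 2, 8].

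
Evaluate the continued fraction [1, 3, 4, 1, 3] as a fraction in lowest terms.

80/61

Fold from the inside: start with 3/1.
  1 + 1/3 = 4/3
  4 + 3/4 = 19/4
  3 + 4/19 = 61/19
  1 + 19/61 = 80/61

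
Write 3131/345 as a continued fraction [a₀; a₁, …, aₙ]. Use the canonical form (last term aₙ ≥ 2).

[9; 13, 3, 1, 2, 2]

3131 = 9×345 + 26
345 = 13×26 + 7
26 = 3×7 + 5
7 = 1×5 + 2
5 = 2×2 + 1
2 = 2×1 + 0  (stop)
So 3131/345 = [9; 13, 3, 1, 2, 2].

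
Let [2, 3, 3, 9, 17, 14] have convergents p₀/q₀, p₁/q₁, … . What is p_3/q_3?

Using pₖ = aₖpₖ₋₁ + pₖ₋₂, qₖ = aₖqₖ₋₁ + qₖ₋₂ (with p₋₁=1, p₋₂=0, q₋₁=0, q₋₂=1):
  k=0: a=2, p=2, q=1
  k=1: a=3, p=7, q=3
  k=2: a=3, p=23, q=10
  k=3: a=9, p=214, q=93

214/93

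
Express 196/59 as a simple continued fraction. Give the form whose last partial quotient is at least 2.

196 = 3·59 + 19
59 = 3·19 + 2
19 = 9·2 + 1
2 = 2·1 + 0  (stop)
So 196/59 = [3; 3, 9, 2].

[3; 3, 9, 2]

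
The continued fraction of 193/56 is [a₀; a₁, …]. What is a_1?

193 = 3·56 + 25   →  a_0 = 3
56 = 2·25 + 6   →  a_1 = 2

2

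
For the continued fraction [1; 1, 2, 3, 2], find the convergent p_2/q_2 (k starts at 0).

Using pₖ = aₖpₖ₋₁ + pₖ₋₂, qₖ = aₖqₖ₋₁ + qₖ₋₂ (with p₋₁=1, p₋₂=0, q₋₁=0, q₋₂=1):
  k=0: a=1, p=1, q=1
  k=1: a=1, p=2, q=1
  k=2: a=2, p=5, q=3

5/3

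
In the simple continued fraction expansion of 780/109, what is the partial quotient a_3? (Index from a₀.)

780 = 7·109 + 17   →  a_0 = 7
109 = 6·17 + 7   →  a_1 = 6
17 = 2·7 + 3   →  a_2 = 2
7 = 2·3 + 1   →  a_3 = 2

2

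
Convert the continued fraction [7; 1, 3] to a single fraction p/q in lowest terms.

31/4

Using pₖ = aₖpₖ₋₁ + pₖ₋₂ and qₖ = aₖqₖ₋₁ + qₖ₋₂:
  k=0: a=7, p=7, q=1
  k=1: a=1, p=8, q=1
  k=2: a=3, p=31, q=4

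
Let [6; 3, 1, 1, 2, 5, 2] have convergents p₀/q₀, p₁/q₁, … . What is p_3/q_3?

44/7

Using pₖ = aₖpₖ₋₁ + pₖ₋₂, qₖ = aₖqₖ₋₁ + qₖ₋₂ (with p₋₁=1, p₋₂=0, q₋₁=0, q₋₂=1):
  k=0: a=6, p=6, q=1
  k=1: a=3, p=19, q=3
  k=2: a=1, p=25, q=4
  k=3: a=1, p=44, q=7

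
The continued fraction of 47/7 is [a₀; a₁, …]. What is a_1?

1

47 = 6·7 + 5   →  a_0 = 6
7 = 1·5 + 2   →  a_1 = 1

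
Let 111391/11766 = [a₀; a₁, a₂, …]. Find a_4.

111391 = 9·11766 + 5497   →  a_0 = 9
11766 = 2·5497 + 772   →  a_1 = 2
5497 = 7·772 + 93   →  a_2 = 7
772 = 8·93 + 28   →  a_3 = 8
93 = 3·28 + 9   →  a_4 = 3

3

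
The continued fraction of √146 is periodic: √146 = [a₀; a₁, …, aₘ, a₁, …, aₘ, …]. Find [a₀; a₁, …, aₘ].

a₀ = ⌊√146⌋ = 12.

[12; 12, 24]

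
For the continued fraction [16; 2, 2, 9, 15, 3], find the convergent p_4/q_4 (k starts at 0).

11647/710

Using pₖ = aₖpₖ₋₁ + pₖ₋₂, qₖ = aₖqₖ₋₁ + qₖ₋₂ (with p₋₁=1, p₋₂=0, q₋₁=0, q₋₂=1):
  k=0: a=16, p=16, q=1
  k=1: a=2, p=33, q=2
  k=2: a=2, p=82, q=5
  k=3: a=9, p=771, q=47
  k=4: a=15, p=11647, q=710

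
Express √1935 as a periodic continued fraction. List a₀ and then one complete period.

a₀ = ⌊√1935⌋ = 43.
With m₀=0, d₀=1 and mₖ₊₁ = dₖaₖ − mₖ, dₖ₊₁ = (n − mₖ₊₁²)/dₖ, aₖ₊₁ = ⌊(a₀+mₖ₊₁)/dₖ₊₁⌋:
  k=1: m=43, d=86, a=1
  k=2: m=43, d=1, a=86
d=1 and a=2a₀=86 at k=2, so the next step gives (m, d) = (43, 86) again — its k=1 value — and the period has length 2.

[43; 1, 86]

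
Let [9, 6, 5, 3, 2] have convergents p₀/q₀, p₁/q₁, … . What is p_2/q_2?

Using pₖ = aₖpₖ₋₁ + pₖ₋₂, qₖ = aₖqₖ₋₁ + qₖ₋₂ (with p₋₁=1, p₋₂=0, q₋₁=0, q₋₂=1):
  k=0: a=9, p=9, q=1
  k=1: a=6, p=55, q=6
  k=2: a=5, p=284, q=31

284/31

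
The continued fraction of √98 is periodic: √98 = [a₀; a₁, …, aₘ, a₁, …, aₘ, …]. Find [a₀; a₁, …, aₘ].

[9; 1, 8, 1, 18]

a₀ = ⌊√98⌋ = 9.
With m₀=0, d₀=1 and mₖ₊₁ = dₖaₖ − mₖ, dₖ₊₁ = (n − mₖ₊₁²)/dₖ, aₖ₊₁ = ⌊(a₀+mₖ₊₁)/dₖ₊₁⌋:
  k=1: m=9, d=17, a=1
  k=2: m=8, d=2, a=8
  k=3: m=8, d=17, a=1
  k=4: m=9, d=1, a=18
d=1 and a=2a₀=18 at k=4, so the next step gives (m, d) = (9, 17) again — its k=1 value — and the period has length 4.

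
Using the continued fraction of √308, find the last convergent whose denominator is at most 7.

35/2

√308 = [17; 1, 1, 4, 1, 1, 34, …] (period length 6).
Convergents:
  p_0/q_0 = 17/1
  p_1/q_1 = 18/1
  p_2/q_2 = 35/2
  p_3/q_3 = 158/9
q_2 = 2 ≤ 7 < 9 = q_3, so the answer is 35/2.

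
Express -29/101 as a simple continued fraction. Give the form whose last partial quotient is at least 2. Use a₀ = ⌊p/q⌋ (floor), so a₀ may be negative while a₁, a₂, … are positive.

[-1; 1, 2, 2, 14]

-29 = -1×101 + 72
101 = 1×72 + 29
72 = 2×29 + 14
29 = 2×14 + 1
14 = 14×1 + 0  (stop)
So -29/101 = [-1; 1, 2, 2, 14].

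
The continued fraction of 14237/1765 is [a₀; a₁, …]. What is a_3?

1

14237 = 8·1765 + 117   →  a_0 = 8
1765 = 15·117 + 10   →  a_1 = 15
117 = 11·10 + 7   →  a_2 = 11
10 = 1·7 + 3   →  a_3 = 1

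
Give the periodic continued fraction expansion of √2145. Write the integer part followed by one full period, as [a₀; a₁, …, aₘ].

[46; 3, 5, 2, 5, 3, 92]

a₀ = ⌊√2145⌋ = 46.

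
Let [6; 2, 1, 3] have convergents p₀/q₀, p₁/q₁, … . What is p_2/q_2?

Using pₖ = aₖpₖ₋₁ + pₖ₋₂, qₖ = aₖqₖ₋₁ + qₖ₋₂ (with p₋₁=1, p₋₂=0, q₋₁=0, q₋₂=1):
  k=0: a=6, p=6, q=1
  k=1: a=2, p=13, q=2
  k=2: a=1, p=19, q=3

19/3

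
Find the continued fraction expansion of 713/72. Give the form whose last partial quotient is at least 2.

[9; 1, 9, 3, 2]

713 = 9·72 + 65
72 = 1·65 + 7
65 = 9·7 + 2
7 = 3·2 + 1
2 = 2·1 + 0  (stop)
So 713/72 = [9; 1, 9, 3, 2].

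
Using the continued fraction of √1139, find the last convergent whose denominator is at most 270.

√1139 = [33; 1, 2, 1, 66, …] (period length 4).
Convergents:
  p_0/q_0 = 33/1
  p_1/q_1 = 34/1
  p_2/q_2 = 101/3
  p_3/q_3 = 135/4
  p_4/q_4 = 9011/267
  p_5/q_5 = 9146/271
q_4 = 267 ≤ 270 < 271 = q_5, so the answer is 9011/267.

9011/267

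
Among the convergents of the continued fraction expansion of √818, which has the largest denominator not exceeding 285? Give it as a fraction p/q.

8094/283

√818 = [28; 1, 1, 1, 1, 56, …] (period length 5).
Convergents:
  p_0/q_0 = 28/1
  p_1/q_1 = 29/1
  p_2/q_2 = 57/2
  p_3/q_3 = 86/3
  p_4/q_4 = 143/5
  p_5/q_5 = 8094/283
  p_6/q_6 = 8237/288
q_5 = 283 ≤ 285 < 288 = q_6, so the answer is 8094/283.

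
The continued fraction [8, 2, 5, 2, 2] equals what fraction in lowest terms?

499/59

Using pₖ = aₖpₖ₋₁ + pₖ₋₂ and qₖ = aₖqₖ₋₁ + qₖ₋₂:
  k=0: a=8, p=8, q=1
  k=1: a=2, p=17, q=2
  k=2: a=5, p=93, q=11
  k=3: a=2, p=203, q=24
  k=4: a=2, p=499, q=59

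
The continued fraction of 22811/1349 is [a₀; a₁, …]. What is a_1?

1

22811 = 16·1349 + 1227   →  a_0 = 16
1349 = 1·1227 + 122   →  a_1 = 1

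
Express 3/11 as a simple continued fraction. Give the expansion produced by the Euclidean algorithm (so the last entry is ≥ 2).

[0; 3, 1, 2]

3 = 0·11 + 3
11 = 3·3 + 2
3 = 1·2 + 1
2 = 2·1 + 0  (stop)
So 3/11 = [0; 3, 1, 2].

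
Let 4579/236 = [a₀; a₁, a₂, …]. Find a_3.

15

4579 = 19·236 + 95   →  a_0 = 19
236 = 2·95 + 46   →  a_1 = 2
95 = 2·46 + 3   →  a_2 = 2
46 = 15·3 + 1   →  a_3 = 15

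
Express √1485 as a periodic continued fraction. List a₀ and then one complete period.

a₀ = ⌊√1485⌋ = 38.

[38; 1, 1, 6, 1, 1, 76]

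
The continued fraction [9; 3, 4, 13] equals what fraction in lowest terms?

1601/172

Fold from the inside: start with 13/1.
  4 + 1/13 = 53/13
  3 + 13/53 = 172/53
  9 + 53/172 = 1601/172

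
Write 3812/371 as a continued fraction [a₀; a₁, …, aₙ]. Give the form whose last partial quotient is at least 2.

[10; 3, 1, 1, 1, 3, 9]

3812 = 10*371 + 102
371 = 3*102 + 65
102 = 1*65 + 37
65 = 1*37 + 28
37 = 1*28 + 9
28 = 3*9 + 1
9 = 9*1 + 0  (stop)
So 3812/371 = [10; 3, 1, 1, 1, 3, 9].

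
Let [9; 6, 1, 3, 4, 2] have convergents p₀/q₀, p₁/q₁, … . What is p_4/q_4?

1052/115

Using pₖ = aₖpₖ₋₁ + pₖ₋₂, qₖ = aₖqₖ₋₁ + qₖ₋₂ (with p₋₁=1, p₋₂=0, q₋₁=0, q₋₂=1):
  k=0: a=9, p=9, q=1
  k=1: a=6, p=55, q=6
  k=2: a=1, p=64, q=7
  k=3: a=3, p=247, q=27
  k=4: a=4, p=1052, q=115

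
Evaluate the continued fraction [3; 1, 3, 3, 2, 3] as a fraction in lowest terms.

388/103

Using pₖ = aₖpₖ₋₁ + pₖ₋₂ and qₖ = aₖqₖ₋₁ + qₖ₋₂:
  k=0: a=3, p=3, q=1
  k=1: a=1, p=4, q=1
  k=2: a=3, p=15, q=4
  k=3: a=3, p=49, q=13
  k=4: a=2, p=113, q=30
  k=5: a=3, p=388, q=103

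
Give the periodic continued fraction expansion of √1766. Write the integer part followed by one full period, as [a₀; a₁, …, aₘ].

[42; 42, 84]

a₀ = ⌊√1766⌋ = 42.
With m₀=0, d₀=1 and mₖ₊₁ = dₖaₖ − mₖ, dₖ₊₁ = (n − mₖ₊₁²)/dₖ, aₖ₊₁ = ⌊(a₀+mₖ₊₁)/dₖ₊₁⌋:
  k=1: m=42, d=2, a=42
  k=2: m=42, d=1, a=84
d=1 and a=2a₀=84 at k=2, so the next step gives (m, d) = (42, 2) again — its k=1 value — and the period has length 2.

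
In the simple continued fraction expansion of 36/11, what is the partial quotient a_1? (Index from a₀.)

36 = 3·11 + 3   →  a_0 = 3
11 = 3·3 + 2   →  a_1 = 3

3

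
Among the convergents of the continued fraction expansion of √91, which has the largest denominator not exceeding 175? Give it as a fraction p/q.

√91 = [9; 1, 1, 5, 1, 5, 1, 1, 18, …] (period length 8).
Convergents:
  p_0/q_0 = 9/1
  p_1/q_1 = 10/1
  p_2/q_2 = 19/2
  p_3/q_3 = 105/11
  p_4/q_4 = 124/13
  p_5/q_5 = 725/76
  p_6/q_6 = 849/89
  p_7/q_7 = 1574/165
  p_8/q_8 = 29181/3059
q_7 = 165 ≤ 175 < 3059 = q_8, so the answer is 1574/165.

1574/165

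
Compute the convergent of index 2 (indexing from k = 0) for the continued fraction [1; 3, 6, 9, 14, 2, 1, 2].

Using pₖ = aₖpₖ₋₁ + pₖ₋₂, qₖ = aₖqₖ₋₁ + qₖ₋₂ (with p₋₁=1, p₋₂=0, q₋₁=0, q₋₂=1):
  k=0: a=1, p=1, q=1
  k=1: a=3, p=4, q=3
  k=2: a=6, p=25, q=19

25/19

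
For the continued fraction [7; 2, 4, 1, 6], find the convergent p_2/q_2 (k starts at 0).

67/9

Using pₖ = aₖpₖ₋₁ + pₖ₋₂, qₖ = aₖqₖ₋₁ + qₖ₋₂ (with p₋₁=1, p₋₂=0, q₋₁=0, q₋₂=1):
  k=0: a=7, p=7, q=1
  k=1: a=2, p=15, q=2
  k=2: a=4, p=67, q=9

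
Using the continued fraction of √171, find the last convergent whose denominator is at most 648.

√171 = [13; 13, 26, …] (period length 2).
Convergents:
  p_0/q_0 = 13/1
  p_1/q_1 = 170/13
  p_2/q_2 = 4433/339
  p_3/q_3 = 57799/4420
q_2 = 339 ≤ 648 < 4420 = q_3, so the answer is 4433/339.

4433/339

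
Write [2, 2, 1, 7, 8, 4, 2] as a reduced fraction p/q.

Using pₖ = aₖpₖ₋₁ + pₖ₋₂ and qₖ = aₖqₖ₋₁ + qₖ₋₂:
  k=0: a=2, p=2, q=1
  k=1: a=2, p=5, q=2
  k=2: a=1, p=7, q=3
  k=3: a=7, p=54, q=23
  k=4: a=8, p=439, q=187
  k=5: a=4, p=1810, q=771
  k=6: a=2, p=4059, q=1729

4059/1729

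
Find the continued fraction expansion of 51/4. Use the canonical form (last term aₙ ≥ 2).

[12; 1, 3]

51 = 12·4 + 3
4 = 1·3 + 1
3 = 3·1 + 0  (stop)
So 51/4 = [12; 1, 3].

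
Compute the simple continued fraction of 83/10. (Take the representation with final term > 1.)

83 = 8*10 + 3
10 = 3*3 + 1
3 = 3*1 + 0  (stop)
So 83/10 = [8; 3, 3].

[8; 3, 3]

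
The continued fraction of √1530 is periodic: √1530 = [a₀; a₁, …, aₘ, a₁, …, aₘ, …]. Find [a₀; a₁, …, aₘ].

a₀ = ⌊√1530⌋ = 39.
With m₀=0, d₀=1 and mₖ₊₁ = dₖaₖ − mₖ, dₖ₊₁ = (n − mₖ₊₁²)/dₖ, aₖ₊₁ = ⌊(a₀+mₖ₊₁)/dₖ₊₁⌋:
  k=1: m=39, d=9, a=8
  k=2: m=33, d=49, a=1
  k=3: m=16, d=26, a=2
  k=4: m=36, d=9, a=8
  k=5: m=36, d=26, a=2
  k=6: m=16, d=49, a=1
  k=7: m=33, d=9, a=8
  k=8: m=39, d=1, a=78
d=1 and a=2a₀=78 at k=8, so the next step gives (m, d) = (39, 9) again — its k=1 value — and the period has length 8.

[39; 8, 1, 2, 8, 2, 1, 8, 78]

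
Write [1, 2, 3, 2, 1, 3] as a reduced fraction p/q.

Fold from the inside: start with 3/1.
  1 + 1/3 = 4/3
  2 + 3/4 = 11/4
  3 + 4/11 = 37/11
  2 + 11/37 = 85/37
  1 + 37/85 = 122/85

122/85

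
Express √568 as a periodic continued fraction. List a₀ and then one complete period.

a₀ = ⌊√568⌋ = 23.
With m₀=0, d₀=1 and mₖ₊₁ = dₖaₖ − mₖ, dₖ₊₁ = (n − mₖ₊₁²)/dₖ, aₖ₊₁ = ⌊(a₀+mₖ₊₁)/dₖ₊₁⌋:
  k=1: m=23, d=39, a=1
  k=2: m=16, d=8, a=4
  k=3: m=16, d=39, a=1
  k=4: m=23, d=1, a=46
d=1 and a=2a₀=46 at k=4, so the next step gives (m, d) = (23, 39) again — its k=1 value — and the period has length 4.

[23; 1, 4, 1, 46]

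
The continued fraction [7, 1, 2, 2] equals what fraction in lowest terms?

Using pₖ = aₖpₖ₋₁ + pₖ₋₂ and qₖ = aₖqₖ₋₁ + qₖ₋₂:
  k=0: a=7, p=7, q=1
  k=1: a=1, p=8, q=1
  k=2: a=2, p=23, q=3
  k=3: a=2, p=54, q=7

54/7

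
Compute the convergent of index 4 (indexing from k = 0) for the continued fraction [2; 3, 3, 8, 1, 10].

Using pₖ = aₖpₖ₋₁ + pₖ₋₂, qₖ = aₖqₖ₋₁ + qₖ₋₂ (with p₋₁=1, p₋₂=0, q₋₁=0, q₋₂=1):
  k=0: a=2, p=2, q=1
  k=1: a=3, p=7, q=3
  k=2: a=3, p=23, q=10
  k=3: a=8, p=191, q=83
  k=4: a=1, p=214, q=93

214/93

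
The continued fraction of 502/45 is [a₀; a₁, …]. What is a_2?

502 = 11·45 + 7   →  a_0 = 11
45 = 6·7 + 3   →  a_1 = 6
7 = 2·3 + 1   →  a_2 = 2

2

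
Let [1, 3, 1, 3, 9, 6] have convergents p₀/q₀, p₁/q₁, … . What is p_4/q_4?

176/139

Using pₖ = aₖpₖ₋₁ + pₖ₋₂, qₖ = aₖqₖ₋₁ + qₖ₋₂ (with p₋₁=1, p₋₂=0, q₋₁=0, q₋₂=1):
  k=0: a=1, p=1, q=1
  k=1: a=3, p=4, q=3
  k=2: a=1, p=5, q=4
  k=3: a=3, p=19, q=15
  k=4: a=9, p=176, q=139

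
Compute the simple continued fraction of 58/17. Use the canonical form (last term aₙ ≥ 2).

[3; 2, 2, 3]

58 = 3·17 + 7
17 = 2·7 + 3
7 = 2·3 + 1
3 = 3·1 + 0  (stop)
So 58/17 = [3; 2, 2, 3].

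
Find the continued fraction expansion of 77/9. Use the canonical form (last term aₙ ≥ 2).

[8; 1, 1, 4]

77 = 8×9 + 5
9 = 1×5 + 4
5 = 1×4 + 1
4 = 4×1 + 0  (stop)
So 77/9 = [8; 1, 1, 4].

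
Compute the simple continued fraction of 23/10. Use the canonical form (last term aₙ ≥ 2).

[2; 3, 3]

23 = 2×10 + 3
10 = 3×3 + 1
3 = 3×1 + 0  (stop)
So 23/10 = [2; 3, 3].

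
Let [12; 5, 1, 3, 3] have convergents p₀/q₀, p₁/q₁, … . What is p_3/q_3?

280/23

Using pₖ = aₖpₖ₋₁ + pₖ₋₂, qₖ = aₖqₖ₋₁ + qₖ₋₂ (with p₋₁=1, p₋₂=0, q₋₁=0, q₋₂=1):
  k=0: a=12, p=12, q=1
  k=1: a=5, p=61, q=5
  k=2: a=1, p=73, q=6
  k=3: a=3, p=280, q=23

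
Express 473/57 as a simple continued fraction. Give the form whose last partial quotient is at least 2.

473 = 8×57 + 17
57 = 3×17 + 6
17 = 2×6 + 5
6 = 1×5 + 1
5 = 5×1 + 0  (stop)
So 473/57 = [8; 3, 2, 1, 5].

[8; 3, 2, 1, 5]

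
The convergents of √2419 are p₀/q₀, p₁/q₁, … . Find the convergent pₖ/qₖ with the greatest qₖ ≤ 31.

541/11

√2419 = [49; 5, 2, 5, 98, …] (period length 4).
Convergents:
  p_0/q_0 = 49/1
  p_1/q_1 = 246/5
  p_2/q_2 = 541/11
  p_3/q_3 = 2951/60
q_2 = 11 ≤ 31 < 60 = q_3, so the answer is 541/11.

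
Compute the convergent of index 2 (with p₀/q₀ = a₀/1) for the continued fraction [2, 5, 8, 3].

90/41

Using pₖ = aₖpₖ₋₁ + pₖ₋₂, qₖ = aₖqₖ₋₁ + qₖ₋₂ (with p₋₁=1, p₋₂=0, q₋₁=0, q₋₂=1):
  k=0: a=2, p=2, q=1
  k=1: a=5, p=11, q=5
  k=2: a=8, p=90, q=41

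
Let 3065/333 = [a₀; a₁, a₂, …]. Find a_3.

8

3065 = 9·333 + 68   →  a_0 = 9
333 = 4·68 + 61   →  a_1 = 4
68 = 1·61 + 7   →  a_2 = 1
61 = 8·7 + 5   →  a_3 = 8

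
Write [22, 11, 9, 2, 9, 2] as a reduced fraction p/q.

Using pₖ = aₖpₖ₋₁ + pₖ₋₂ and qₖ = aₖqₖ₋₁ + qₖ₋₂:
  k=0: a=22, p=22, q=1
  k=1: a=11, p=243, q=11
  k=2: a=9, p=2209, q=100
  k=3: a=2, p=4661, q=211
  k=4: a=9, p=44158, q=1999
  k=5: a=2, p=92977, q=4209

92977/4209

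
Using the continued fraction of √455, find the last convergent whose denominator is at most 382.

2709/127

√455 = [21; 3, 42, …] (period length 2).
Convergents:
  p_0/q_0 = 21/1
  p_1/q_1 = 64/3
  p_2/q_2 = 2709/127
  p_3/q_3 = 8191/384
q_2 = 127 ≤ 382 < 384 = q_3, so the answer is 2709/127.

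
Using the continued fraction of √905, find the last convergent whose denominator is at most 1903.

21690/721

√905 = [30; 12, 60, …] (period length 2).
Convergents:
  p_0/q_0 = 30/1
  p_1/q_1 = 361/12
  p_2/q_2 = 21690/721
  p_3/q_3 = 260641/8664
q_2 = 721 ≤ 1903 < 8664 = q_3, so the answer is 21690/721.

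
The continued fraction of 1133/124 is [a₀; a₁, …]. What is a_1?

1133 = 9·124 + 17   →  a_0 = 9
124 = 7·17 + 5   →  a_1 = 7

7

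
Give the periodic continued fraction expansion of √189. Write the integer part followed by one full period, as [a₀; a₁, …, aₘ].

[13; 1, 2, 1, 26]

a₀ = ⌊√189⌋ = 13.
With m₀=0, d₀=1 and mₖ₊₁ = dₖaₖ − mₖ, dₖ₊₁ = (n − mₖ₊₁²)/dₖ, aₖ₊₁ = ⌊(a₀+mₖ₊₁)/dₖ₊₁⌋:
  k=1: m=13, d=20, a=1
  k=2: m=7, d=7, a=2
  k=3: m=7, d=20, a=1
  k=4: m=13, d=1, a=26
d=1 and a=2a₀=26 at k=4, so the next step gives (m, d) = (13, 20) again — its k=1 value — and the period has length 4.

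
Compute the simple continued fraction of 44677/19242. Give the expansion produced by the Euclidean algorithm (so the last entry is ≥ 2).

44677 = 2*19242 + 6193
19242 = 3*6193 + 663
6193 = 9*663 + 226
663 = 2*226 + 211
226 = 1*211 + 15
211 = 14*15 + 1
15 = 15*1 + 0  (stop)
So 44677/19242 = [2; 3, 9, 2, 1, 14, 15].

[2; 3, 9, 2, 1, 14, 15]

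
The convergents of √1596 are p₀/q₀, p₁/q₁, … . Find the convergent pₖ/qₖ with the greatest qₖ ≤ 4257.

63880/1599

√1596 = [39; 1, 18, 1, 78, …] (period length 4).
Convergents:
  p_0/q_0 = 39/1
  p_1/q_1 = 40/1
  p_2/q_2 = 759/19
  p_3/q_3 = 799/20
  p_4/q_4 = 63081/1579
  p_5/q_5 = 63880/1599
  p_6/q_6 = 1212921/30361
q_5 = 1599 ≤ 4257 < 30361 = q_6, so the answer is 63880/1599.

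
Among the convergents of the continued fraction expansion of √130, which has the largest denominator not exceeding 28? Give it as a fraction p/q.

57/5

√130 = [11; 2, 2, 22, …] (period length 3).
Convergents:
  p_0/q_0 = 11/1
  p_1/q_1 = 23/2
  p_2/q_2 = 57/5
  p_3/q_3 = 1277/112
q_2 = 5 ≤ 28 < 112 = q_3, so the answer is 57/5.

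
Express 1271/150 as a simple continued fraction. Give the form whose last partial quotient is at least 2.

[8; 2, 8, 1, 7]

1271 = 8×150 + 71
150 = 2×71 + 8
71 = 8×8 + 7
8 = 1×7 + 1
7 = 7×1 + 0  (stop)
So 1271/150 = [8; 2, 8, 1, 7].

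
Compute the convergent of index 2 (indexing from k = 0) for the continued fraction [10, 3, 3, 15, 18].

103/10

Using pₖ = aₖpₖ₋₁ + pₖ₋₂, qₖ = aₖqₖ₋₁ + qₖ₋₂ (with p₋₁=1, p₋₂=0, q₋₁=0, q₋₂=1):
  k=0: a=10, p=10, q=1
  k=1: a=3, p=31, q=3
  k=2: a=3, p=103, q=10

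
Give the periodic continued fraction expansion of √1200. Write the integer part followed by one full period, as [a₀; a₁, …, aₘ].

[34; 1, 1, 1, 3, 1, 1, 1, 68]

a₀ = ⌊√1200⌋ = 34.
With m₀=0, d₀=1 and mₖ₊₁ = dₖaₖ − mₖ, dₖ₊₁ = (n − mₖ₊₁²)/dₖ, aₖ₊₁ = ⌊(a₀+mₖ₊₁)/dₖ₊₁⌋:
  k=1: m=34, d=44, a=1
  k=2: m=10, d=25, a=1
  k=3: m=15, d=39, a=1
  k=4: m=24, d=16, a=3
  k=5: m=24, d=39, a=1
  k=6: m=15, d=25, a=1
  k=7: m=10, d=44, a=1
  k=8: m=34, d=1, a=68
d=1 and a=2a₀=68 at k=8, so the next step gives (m, d) = (34, 44) again — its k=1 value — and the period has length 8.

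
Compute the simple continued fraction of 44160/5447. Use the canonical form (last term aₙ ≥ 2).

[8; 9, 3, 17, 2, 1, 3]

44160 = 8·5447 + 584
5447 = 9·584 + 191
584 = 3·191 + 11
191 = 17·11 + 4
11 = 2·4 + 3
4 = 1·3 + 1
3 = 3·1 + 0  (stop)
So 44160/5447 = [8; 9, 3, 17, 2, 1, 3].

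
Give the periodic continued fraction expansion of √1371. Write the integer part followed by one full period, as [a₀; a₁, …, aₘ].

[37; 37, 74]

a₀ = ⌊√1371⌋ = 37.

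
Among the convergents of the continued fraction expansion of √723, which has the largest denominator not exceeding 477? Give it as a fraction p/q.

12799/476

√723 = [26; 1, 7, 1, 52, …] (period length 4).
Convergents:
  p_0/q_0 = 26/1
  p_1/q_1 = 27/1
  p_2/q_2 = 215/8
  p_3/q_3 = 242/9
  p_4/q_4 = 12799/476
  p_5/q_5 = 13041/485
q_4 = 476 ≤ 477 < 485 = q_5, so the answer is 12799/476.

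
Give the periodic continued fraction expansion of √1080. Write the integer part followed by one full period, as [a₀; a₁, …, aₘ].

a₀ = ⌊√1080⌋ = 32.
With m₀=0, d₀=1 and mₖ₊₁ = dₖaₖ − mₖ, dₖ₊₁ = (n − mₖ₊₁²)/dₖ, aₖ₊₁ = ⌊(a₀+mₖ₊₁)/dₖ₊₁⌋:
  k=1: m=32, d=56, a=1
  k=2: m=24, d=9, a=6
  k=3: m=30, d=20, a=3
  k=4: m=30, d=9, a=6
  k=5: m=24, d=56, a=1
  k=6: m=32, d=1, a=64
d=1 and a=2a₀=64 at k=6, so the next step gives (m, d) = (32, 56) again — its k=1 value — and the period has length 6.

[32; 1, 6, 3, 6, 1, 64]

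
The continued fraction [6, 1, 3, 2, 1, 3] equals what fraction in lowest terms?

Fold from the inside: start with 3/1.
  1 + 1/3 = 4/3
  2 + 3/4 = 11/4
  3 + 4/11 = 37/11
  1 + 11/37 = 48/37
  6 + 37/48 = 325/48

325/48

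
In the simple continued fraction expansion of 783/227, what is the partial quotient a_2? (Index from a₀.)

783 = 3·227 + 102   →  a_0 = 3
227 = 2·102 + 23   →  a_1 = 2
102 = 4·23 + 10   →  a_2 = 4

4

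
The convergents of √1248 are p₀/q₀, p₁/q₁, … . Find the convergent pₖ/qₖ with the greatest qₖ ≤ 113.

1837/52

√1248 = [35; 3, 17, 3, 70, …] (period length 4).
Convergents:
  p_0/q_0 = 35/1
  p_1/q_1 = 106/3
  p_2/q_2 = 1837/52
  p_3/q_3 = 5617/159
q_2 = 52 ≤ 113 < 159 = q_3, so the answer is 1837/52.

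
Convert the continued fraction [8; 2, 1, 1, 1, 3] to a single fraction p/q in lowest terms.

Fold from the inside: start with 3/1.
  1 + 1/3 = 4/3
  1 + 3/4 = 7/4
  1 + 4/7 = 11/7
  2 + 7/11 = 29/11
  8 + 11/29 = 243/29

243/29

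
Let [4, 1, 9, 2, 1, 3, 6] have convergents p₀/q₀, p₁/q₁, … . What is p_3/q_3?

103/21

Using pₖ = aₖpₖ₋₁ + pₖ₋₂, qₖ = aₖqₖ₋₁ + qₖ₋₂ (with p₋₁=1, p₋₂=0, q₋₁=0, q₋₂=1):
  k=0: a=4, p=4, q=1
  k=1: a=1, p=5, q=1
  k=2: a=9, p=49, q=10
  k=3: a=2, p=103, q=21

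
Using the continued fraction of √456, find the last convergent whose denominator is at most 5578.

√456 = [21; 2, 1, 4, 1, 2, 42, …] (period length 6).
Convergents:
  p_0/q_0 = 21/1
  p_1/q_1 = 43/2
  p_2/q_2 = 64/3
  p_3/q_3 = 299/14
  p_4/q_4 = 363/17
  p_5/q_5 = 1025/48
  p_6/q_6 = 43413/2033
  p_7/q_7 = 87851/4114
  p_8/q_8 = 131264/6147
q_7 = 4114 ≤ 5578 < 6147 = q_8, so the answer is 87851/4114.

87851/4114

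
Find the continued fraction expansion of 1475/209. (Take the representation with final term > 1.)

1475 = 7×209 + 12
209 = 17×12 + 5
12 = 2×5 + 2
5 = 2×2 + 1
2 = 2×1 + 0  (stop)
So 1475/209 = [7; 17, 2, 2, 2].

[7; 17, 2, 2, 2]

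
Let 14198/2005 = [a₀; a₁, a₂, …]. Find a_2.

14198 = 7·2005 + 163   →  a_0 = 7
2005 = 12·163 + 49   →  a_1 = 12
163 = 3·49 + 16   →  a_2 = 3

3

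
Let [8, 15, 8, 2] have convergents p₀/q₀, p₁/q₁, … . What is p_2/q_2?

Using pₖ = aₖpₖ₋₁ + pₖ₋₂, qₖ = aₖqₖ₋₁ + qₖ₋₂ (with p₋₁=1, p₋₂=0, q₋₁=0, q₋₂=1):
  k=0: a=8, p=8, q=1
  k=1: a=15, p=121, q=15
  k=2: a=8, p=976, q=121

976/121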